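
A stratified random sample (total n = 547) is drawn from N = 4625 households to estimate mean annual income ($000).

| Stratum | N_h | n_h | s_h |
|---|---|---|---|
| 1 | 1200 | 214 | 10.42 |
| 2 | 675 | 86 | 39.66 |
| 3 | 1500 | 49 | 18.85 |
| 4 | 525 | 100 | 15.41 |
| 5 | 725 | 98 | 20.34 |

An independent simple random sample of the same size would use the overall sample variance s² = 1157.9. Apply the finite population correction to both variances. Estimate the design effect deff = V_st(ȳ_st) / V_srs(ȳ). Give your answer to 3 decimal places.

deff ≈ 0.654

V̂(ȳ_st) = Σ W_h² (1 − n_h/N_h) s_h²/n_h, with W_h = N_h/N and N = 4625:
  stratum 1: (1200/4625)²·(1 − 214/1200)·10.42²/214 = 0.0280644
  stratum 2: (675/4625)²·(1 − 86/675)·39.66²/86 = 0.33994
  stratum 3: (1500/4625)²·(1 − 49/1500)·18.85²/49 = 0.737839
  stratum 4: (525/4625)²·(1 − 100/525)·15.41²/100 = 0.0247702
  stratum 5: (725/4625)²·(1 − 98/725)·20.34²/98 = 0.0897135
V_st = 1.22033
V_srs = (1 − 547/4625)·1157.9/547 = 1.86646
deff = V_st / V_srs = 1.22033/1.86646 = 0.6538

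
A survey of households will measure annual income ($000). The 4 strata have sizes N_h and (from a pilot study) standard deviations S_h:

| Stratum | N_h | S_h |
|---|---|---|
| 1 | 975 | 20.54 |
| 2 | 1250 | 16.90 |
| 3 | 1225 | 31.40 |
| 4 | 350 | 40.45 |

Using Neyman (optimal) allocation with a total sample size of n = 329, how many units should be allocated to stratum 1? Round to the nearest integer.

70

Neyman allocation: n_h = n · N_h S_h / Σ N_i S_i, with n = 329.
  stratum 1: N_h·S_h = 975·20.54 = 20026.50
  stratum 2: N_h·S_h = 1250·16.90 = 21125.00
  stratum 3: N_h·S_h = 1225·31.40 = 38465.00
  stratum 4: N_h·S_h = 350·40.45 = 14157.50
Σ N_h S_h = 93774.00
n for stratum 1 = 329·20026.50/93774.00 = 70.262 → 70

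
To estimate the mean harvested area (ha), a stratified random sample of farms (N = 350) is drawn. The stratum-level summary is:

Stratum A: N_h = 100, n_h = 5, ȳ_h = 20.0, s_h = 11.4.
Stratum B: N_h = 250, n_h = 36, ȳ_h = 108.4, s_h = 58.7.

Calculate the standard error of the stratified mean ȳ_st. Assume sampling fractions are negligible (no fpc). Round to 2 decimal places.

SE(ȳ_st) ≈ 7.14

V̂(ȳ_st) = Σ W_h² s_h²/n_h, with W_h = N_h/N and N = 350:
  stratum A: (100/350)²·11.4²/5 = 2.1218
  stratum B: (250/350)²·58.7²/36 = 48.8335
V̂(ȳ_st) = 50.9553
SE(ȳ_st) = √50.9553 = 7.1383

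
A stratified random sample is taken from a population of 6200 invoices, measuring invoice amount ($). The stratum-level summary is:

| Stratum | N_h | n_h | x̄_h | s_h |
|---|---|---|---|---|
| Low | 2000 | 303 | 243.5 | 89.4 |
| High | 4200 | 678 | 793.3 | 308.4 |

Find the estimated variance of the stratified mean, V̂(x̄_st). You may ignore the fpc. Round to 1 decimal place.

V̂(x̄_st) ≈ 67.1

V̂(x̄_st) = Σ W_h² s_h²/n_h, with W_h = N_h/N and N = 6200:
  stratum Low: (2000/6200)²·89.4²/303 = 2.74479
  stratum High: (4200/6200)²·308.4²/678 = 64.3746
V̂(x̄_st) = 67.1193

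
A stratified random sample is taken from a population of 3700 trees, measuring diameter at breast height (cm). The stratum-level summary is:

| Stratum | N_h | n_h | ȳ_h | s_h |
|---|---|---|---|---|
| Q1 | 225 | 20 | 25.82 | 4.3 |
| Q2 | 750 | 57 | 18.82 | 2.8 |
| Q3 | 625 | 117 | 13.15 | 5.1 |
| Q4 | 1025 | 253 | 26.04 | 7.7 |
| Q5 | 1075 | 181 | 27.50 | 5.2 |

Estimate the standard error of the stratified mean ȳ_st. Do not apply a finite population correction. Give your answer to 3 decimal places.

SE(ȳ_st) ≈ 0.214

V̂(ȳ_st) = Σ W_h² s_h²/n_h, with W_h = N_h/N and N = 3700:
  stratum Q1: (225/3700)²·4.3²/20 = 0.00341876
  stratum Q2: (750/3700)²·2.8²/57 = 0.00565146
  stratum Q3: (625/3700)²·5.1²/117 = 0.00634324
  stratum Q4: (1025/3700)²·7.7²/253 = 0.0179848
  stratum Q5: (1075/3700)²·5.2²/181 = 0.0126108
V̂(ȳ_st) = 0.046009
SE(ȳ_st) = √0.046009 = 0.214497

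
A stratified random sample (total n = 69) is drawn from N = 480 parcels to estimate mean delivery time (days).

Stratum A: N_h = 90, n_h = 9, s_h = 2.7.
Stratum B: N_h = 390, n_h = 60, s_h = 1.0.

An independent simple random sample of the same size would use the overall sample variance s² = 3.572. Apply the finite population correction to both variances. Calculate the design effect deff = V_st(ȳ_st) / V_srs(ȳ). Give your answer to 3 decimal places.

deff ≈ 0.788

V̂(ȳ_st) = Σ W_h² (1 − n_h/N_h) s_h²/n_h, with W_h = N_h/N and N = 480:
  stratum A: (90/480)²·(1 − 9/90)·2.7²/9 = 0.0256289
  stratum B: (390/480)²·(1 − 60/390)·1.0²/60 = 0.0093099
V_st = 0.0349388
V_srs = (1 − 69/480)·3.572/69 = 0.0443264
deff = V_st / V_srs = 0.0349388/0.0443264 = 0.7882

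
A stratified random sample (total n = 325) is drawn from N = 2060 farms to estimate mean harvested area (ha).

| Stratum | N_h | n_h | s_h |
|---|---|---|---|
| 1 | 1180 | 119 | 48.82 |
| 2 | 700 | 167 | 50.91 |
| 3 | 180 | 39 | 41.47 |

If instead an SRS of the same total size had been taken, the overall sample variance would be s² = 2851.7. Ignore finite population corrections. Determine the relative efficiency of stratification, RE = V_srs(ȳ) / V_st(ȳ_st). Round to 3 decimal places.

V̂(ȳ_st) = Σ W_h² s_h²/n_h, with W_h = N_h/N and N = 2060:
  stratum 1: (1180/2060)²·48.82²/119 = 6.57171
  stratum 2: (700/2060)²·50.91²/167 = 1.79206
  stratum 3: (180/2060)²·41.47²/39 = 0.336677
V_st = 8.70044
V_srs = s²/n = 2851.7/325 = 8.77446
Relative efficiency = V_srs / V_st = 8.77446/8.70044 = 1.0085

RE ≈ 1.009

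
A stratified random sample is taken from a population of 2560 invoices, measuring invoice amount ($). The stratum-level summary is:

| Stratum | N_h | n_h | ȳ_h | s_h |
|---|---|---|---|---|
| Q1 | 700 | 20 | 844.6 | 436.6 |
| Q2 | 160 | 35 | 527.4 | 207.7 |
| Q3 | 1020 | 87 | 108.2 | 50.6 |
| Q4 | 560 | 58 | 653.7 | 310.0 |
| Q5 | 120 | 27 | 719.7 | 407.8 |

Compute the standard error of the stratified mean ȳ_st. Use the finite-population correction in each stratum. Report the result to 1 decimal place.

SE(ȳ_st) ≈ 28.0

V̂(ȳ_st) = Σ W_h² (1 − n_h/N_h) s_h²/n_h, with W_h = N_h/N and N = 2560:
  stratum Q1: (700/2560)²·(1 − 20/700)·436.6²/20 = 692.252
  stratum Q2: (160/2560)²·(1 − 35/160)·207.7²/35 = 3.76145
  stratum Q3: (1020/2560)²·(1 − 87/1020)·50.6²/87 = 4.2735
  stratum Q4: (560/2560)²·(1 − 58/560)·310.0²/58 = 71.0734
  stratum Q5: (120/2560)²·(1 − 27/120)·407.8²/27 = 10.4885
V̂(ȳ_st) = 781.849
SE(ȳ_st) = √781.849 = 27.9616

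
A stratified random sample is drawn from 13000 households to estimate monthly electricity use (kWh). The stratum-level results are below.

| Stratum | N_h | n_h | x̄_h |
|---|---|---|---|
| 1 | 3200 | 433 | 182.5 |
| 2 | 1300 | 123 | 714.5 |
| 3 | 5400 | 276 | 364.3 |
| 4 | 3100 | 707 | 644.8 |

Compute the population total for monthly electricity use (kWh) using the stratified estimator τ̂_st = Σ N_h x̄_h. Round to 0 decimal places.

τ̂_st ≈ 5478950

τ̂_st = Σ N_h x̄_h = 3200·182.5 + 1300·714.5 + 5400·364.3 + 3100·644.8 = 5478950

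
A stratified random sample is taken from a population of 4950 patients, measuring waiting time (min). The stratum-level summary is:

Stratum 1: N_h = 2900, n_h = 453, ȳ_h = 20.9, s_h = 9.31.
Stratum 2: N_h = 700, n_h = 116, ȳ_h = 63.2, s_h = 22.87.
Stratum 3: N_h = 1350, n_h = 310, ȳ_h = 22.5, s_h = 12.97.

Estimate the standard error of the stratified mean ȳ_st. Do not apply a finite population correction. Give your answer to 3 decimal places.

V̂(ȳ_st) = Σ W_h² s_h²/n_h, with W_h = N_h/N and N = 4950:
  stratum 1: (2900/4950)²·9.31²/453 = 0.065673
  stratum 2: (700/4950)²·22.87²/116 = 0.0901696
  stratum 3: (1350/4950)²·12.97²/310 = 0.0403623
V̂(ȳ_st) = 0.196205
SE(ȳ_st) = √0.196205 = 0.44295

SE(ȳ_st) ≈ 0.443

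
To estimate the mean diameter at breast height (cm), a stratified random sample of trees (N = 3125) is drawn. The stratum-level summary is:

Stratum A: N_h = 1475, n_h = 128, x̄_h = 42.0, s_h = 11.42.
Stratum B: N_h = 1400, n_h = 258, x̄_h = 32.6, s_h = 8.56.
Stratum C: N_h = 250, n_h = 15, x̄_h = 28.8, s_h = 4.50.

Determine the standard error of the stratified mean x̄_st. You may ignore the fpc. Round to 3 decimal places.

V̂(x̄_st) = Σ W_h² s_h²/n_h, with W_h = N_h/N and N = 3125:
  stratum A: (1475/3125)²·11.42²/128 = 0.22699
  stratum B: (1400/3125)²·8.56²/258 = 0.0570012
  stratum C: (250/3125)²·4.50²/15 = 0.00864
V̂(x̄_st) = 0.292631
SE(x̄_st) = √0.292631 = 0.540954

SE(x̄_st) ≈ 0.541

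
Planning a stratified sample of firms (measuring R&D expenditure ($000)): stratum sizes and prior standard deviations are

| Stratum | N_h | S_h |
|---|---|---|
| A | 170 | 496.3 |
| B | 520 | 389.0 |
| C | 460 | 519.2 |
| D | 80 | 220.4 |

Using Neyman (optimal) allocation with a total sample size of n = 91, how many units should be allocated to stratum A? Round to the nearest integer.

Neyman allocation: n_h = n · N_h S_h / Σ N_i S_i, with n = 91.
  stratum A: N_h·S_h = 170·496.3 = 84371.00
  stratum B: N_h·S_h = 520·389.0 = 202280.00
  stratum C: N_h·S_h = 460·519.2 = 238832.00
  stratum D: N_h·S_h = 80·220.4 = 17632.00
Σ N_h S_h = 543115.00
n for stratum A = 91·84371.00/543115.00 = 14.137 → 14

14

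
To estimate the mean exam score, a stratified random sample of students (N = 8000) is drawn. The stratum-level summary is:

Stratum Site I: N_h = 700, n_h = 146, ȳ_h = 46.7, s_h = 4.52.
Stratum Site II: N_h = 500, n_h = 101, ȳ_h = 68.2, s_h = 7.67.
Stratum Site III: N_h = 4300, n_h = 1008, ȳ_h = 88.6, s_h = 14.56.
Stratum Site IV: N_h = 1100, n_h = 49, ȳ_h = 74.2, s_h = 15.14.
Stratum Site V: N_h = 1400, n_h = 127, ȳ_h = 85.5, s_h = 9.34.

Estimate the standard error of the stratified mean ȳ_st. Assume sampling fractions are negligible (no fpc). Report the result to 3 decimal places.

V̂(ȳ_st) = Σ W_h² s_h²/n_h, with W_h = N_h/N and N = 8000:
  stratum Site I: (700/8000)²·4.52²/146 = 0.00107137
  stratum Site II: (500/8000)²·7.67²/101 = 0.00227525
  stratum Site III: (4300/8000)²·14.56²/1008 = 0.0607602
  stratum Site IV: (1100/8000)²·15.14²/49 = 0.0884425
  stratum Site V: (1400/8000)²·9.34²/127 = 0.0210361
V̂(ȳ_st) = 0.173585
SE(ȳ_st) = √0.173585 = 0.416636

SE(ȳ_st) ≈ 0.417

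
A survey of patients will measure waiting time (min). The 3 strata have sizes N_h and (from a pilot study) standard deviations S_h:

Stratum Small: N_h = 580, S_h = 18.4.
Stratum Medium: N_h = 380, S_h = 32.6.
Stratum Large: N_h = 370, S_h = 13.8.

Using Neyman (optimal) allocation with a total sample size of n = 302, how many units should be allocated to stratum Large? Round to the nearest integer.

55

Neyman allocation: n_h = n · N_h S_h / Σ N_i S_i, with n = 302.
  stratum Small: N_h·S_h = 580·18.4 = 10672.00
  stratum Medium: N_h·S_h = 380·32.6 = 12388.00
  stratum Large: N_h·S_h = 370·13.8 = 5106.00
Σ N_h S_h = 28166.00
n for stratum Large = 302·5106.00/28166.00 = 54.747 → 55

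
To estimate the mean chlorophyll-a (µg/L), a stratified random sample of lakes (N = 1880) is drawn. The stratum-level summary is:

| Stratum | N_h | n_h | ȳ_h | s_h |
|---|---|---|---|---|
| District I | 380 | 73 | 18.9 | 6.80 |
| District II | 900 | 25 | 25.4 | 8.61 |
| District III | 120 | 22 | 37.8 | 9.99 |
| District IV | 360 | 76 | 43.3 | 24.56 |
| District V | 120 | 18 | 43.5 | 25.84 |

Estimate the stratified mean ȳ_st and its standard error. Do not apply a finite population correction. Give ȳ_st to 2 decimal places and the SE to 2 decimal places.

ȳ_st ≈ 29.46, SE ≈ 1.08

ȳ_st = Σ W_h ȳ_h = (380·18.9 + 900·25.4 + 120·37.8 + 360·43.3 + 120·43.5)/1880 = 29.46064
V̂(ȳ_st) = Σ W_h² s_h²/n_h, with W_h = N_h/N and N = 1880:
  stratum District I: (380/1880)²·6.80²/73 = 0.0258789
  stratum District II: (900/1880)²·8.61²/25 = 0.679572
  stratum District III: (120/1880)²·9.99²/22 = 0.0184823
  stratum District IV: (360/1880)²·24.56²/76 = 0.291026
  stratum District V: (120/1880)²·25.84²/18 = 0.151133
V̂(ȳ_st) = 1.16609
SE(ȳ_st) = √1.16609 = 1.07986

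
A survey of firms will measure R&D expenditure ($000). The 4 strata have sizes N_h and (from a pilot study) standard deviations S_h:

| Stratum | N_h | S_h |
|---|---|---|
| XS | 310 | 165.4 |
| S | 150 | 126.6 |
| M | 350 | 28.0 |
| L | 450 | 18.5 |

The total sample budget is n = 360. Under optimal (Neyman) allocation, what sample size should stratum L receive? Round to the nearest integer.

34

Neyman allocation: n_h = n · N_h S_h / Σ N_i S_i, with n = 360.
  stratum XS: N_h·S_h = 310·165.4 = 51274.00
  stratum S: N_h·S_h = 150·126.6 = 18990.00
  stratum M: N_h·S_h = 350·28.0 = 9800.00
  stratum L: N_h·S_h = 450·18.5 = 8325.00
Σ N_h S_h = 88389.00
n for stratum L = 360·8325.00/88389.00 = 33.907 → 34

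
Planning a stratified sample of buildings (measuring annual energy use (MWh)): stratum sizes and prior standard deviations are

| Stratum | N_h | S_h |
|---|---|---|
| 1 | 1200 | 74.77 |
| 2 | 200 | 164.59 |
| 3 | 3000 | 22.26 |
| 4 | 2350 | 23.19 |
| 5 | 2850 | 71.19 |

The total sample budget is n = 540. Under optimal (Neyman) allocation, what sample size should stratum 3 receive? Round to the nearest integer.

Neyman allocation: n_h = n · N_h S_h / Σ N_i S_i, with n = 540.
  stratum 1: N_h·S_h = 1200·74.77 = 89724.00
  stratum 2: N_h·S_h = 200·164.59 = 32918.00
  stratum 3: N_h·S_h = 3000·22.26 = 66780.00
  stratum 4: N_h·S_h = 2350·23.19 = 54496.50
  stratum 5: N_h·S_h = 2850·71.19 = 202891.50
Σ N_h S_h = 446810.00
n for stratum 3 = 540·66780.00/446810.00 = 80.708 → 81

81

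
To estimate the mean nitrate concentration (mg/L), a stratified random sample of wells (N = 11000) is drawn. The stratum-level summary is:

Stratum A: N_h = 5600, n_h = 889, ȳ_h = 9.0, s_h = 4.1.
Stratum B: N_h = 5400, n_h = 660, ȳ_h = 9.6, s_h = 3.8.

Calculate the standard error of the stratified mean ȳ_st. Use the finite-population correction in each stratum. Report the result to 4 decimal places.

V̂(ȳ_st) = Σ W_h² (1 − n_h/N_h) s_h²/n_h, with W_h = N_h/N and N = 11000:
  stratum A: (5600/11000)²·(1 − 889/5600)·4.1²/889 = 0.0041227
  stratum B: (5400/11000)²·(1 − 660/5400)·3.8²/660 = 0.00462818
V̂(ȳ_st) = 0.00875088
SE(ȳ_st) = √0.00875088 = 0.0935461

SE(ȳ_st) ≈ 0.0935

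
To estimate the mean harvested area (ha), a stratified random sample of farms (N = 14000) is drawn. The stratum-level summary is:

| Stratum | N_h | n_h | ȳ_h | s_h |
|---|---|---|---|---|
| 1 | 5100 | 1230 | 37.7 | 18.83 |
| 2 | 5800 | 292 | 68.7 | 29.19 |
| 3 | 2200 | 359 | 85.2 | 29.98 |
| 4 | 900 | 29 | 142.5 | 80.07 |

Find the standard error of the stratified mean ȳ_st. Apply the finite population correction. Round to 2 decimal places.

V̂(ȳ_st) = Σ W_h² (1 − n_h/N_h) s_h²/n_h, with W_h = N_h/N and N = 14000:
  stratum 1: (5100/14000)²·(1 − 1230/5100)·18.83²/1230 = 0.0290282
  stratum 2: (5800/14000)²·(1 − 292/5800)·29.19²/292 = 0.47561
  stratum 3: (2200/14000)²·(1 − 359/2200)·29.98²/359 = 0.0517356
  stratum 4: (900/14000)²·(1 − 29/900)·80.07²/29 = 0.884191
V̂(ȳ_st) = 1.44057
SE(ȳ_st) = √1.44057 = 1.20024

SE(ȳ_st) ≈ 1.20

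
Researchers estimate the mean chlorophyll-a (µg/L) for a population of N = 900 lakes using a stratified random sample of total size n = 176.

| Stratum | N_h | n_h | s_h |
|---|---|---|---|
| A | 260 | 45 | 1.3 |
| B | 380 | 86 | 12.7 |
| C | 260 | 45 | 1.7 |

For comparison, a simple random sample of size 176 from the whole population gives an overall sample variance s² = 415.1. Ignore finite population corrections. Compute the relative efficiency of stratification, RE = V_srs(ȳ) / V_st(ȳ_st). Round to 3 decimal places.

RE ≈ 6.879

V̂(ȳ_st) = Σ W_h² s_h²/n_h, with W_h = N_h/N and N = 900:
  stratum A: (260/900)²·1.3²/45 = 0.00313427
  stratum B: (380/900)²·12.7²/86 = 0.334342
  stratum C: (260/900)²·1.7²/45 = 0.00535978
V_st = 0.342836
V_srs = s²/n = 415.1/176 = 2.35852
Relative efficiency = V_srs / V_st = 2.35852/0.342836 = 6.8794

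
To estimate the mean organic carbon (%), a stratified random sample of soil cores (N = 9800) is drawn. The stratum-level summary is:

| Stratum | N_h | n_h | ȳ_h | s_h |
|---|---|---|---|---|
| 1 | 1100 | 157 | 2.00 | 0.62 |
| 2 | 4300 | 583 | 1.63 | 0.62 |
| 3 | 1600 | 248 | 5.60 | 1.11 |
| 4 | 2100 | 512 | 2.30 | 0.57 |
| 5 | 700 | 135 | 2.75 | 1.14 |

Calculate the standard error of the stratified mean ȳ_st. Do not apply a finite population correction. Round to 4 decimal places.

SE(ȳ_st) ≈ 0.0192

V̂(ȳ_st) = Σ W_h² s_h²/n_h, with W_h = N_h/N and N = 9800:
  stratum 1: (1100/9800)²·0.62²/157 = 3.08473e-05
  stratum 2: (4300/9800)²·0.62²/583 = 0.00012694
  stratum 3: (1600/9800)²·1.11²/248 = 0.000132429
  stratum 4: (2100/9800)²·0.57²/512 = 2.91384e-05
  stratum 5: (700/9800)²·1.14²/135 = 4.91156e-05
V̂(ȳ_st) = 0.00036847
SE(ȳ_st) = √0.00036847 = 0.0191956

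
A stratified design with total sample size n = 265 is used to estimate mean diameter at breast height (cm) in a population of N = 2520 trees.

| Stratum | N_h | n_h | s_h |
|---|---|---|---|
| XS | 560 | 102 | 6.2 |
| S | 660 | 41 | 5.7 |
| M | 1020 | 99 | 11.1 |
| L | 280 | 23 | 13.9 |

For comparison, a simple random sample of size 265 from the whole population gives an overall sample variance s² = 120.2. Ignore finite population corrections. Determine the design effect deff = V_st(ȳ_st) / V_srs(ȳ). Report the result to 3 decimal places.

V̂(ȳ_st) = Σ W_h² s_h²/n_h, with W_h = N_h/N and N = 2520:
  stratum XS: (560/2520)²·6.2²/102 = 0.0186105
  stratum S: (660/2520)²·5.7²/41 = 0.0543566
  stratum M: (1020/2520)²·11.1²/99 = 0.203897
  stratum L: (280/2520)²·13.9²/23 = 0.103709
V_st = 0.380573
V_srs = s²/n = 120.2/265 = 0.453585
deff = V_st / V_srs = 0.380573/0.453585 = 0.8390

deff ≈ 0.839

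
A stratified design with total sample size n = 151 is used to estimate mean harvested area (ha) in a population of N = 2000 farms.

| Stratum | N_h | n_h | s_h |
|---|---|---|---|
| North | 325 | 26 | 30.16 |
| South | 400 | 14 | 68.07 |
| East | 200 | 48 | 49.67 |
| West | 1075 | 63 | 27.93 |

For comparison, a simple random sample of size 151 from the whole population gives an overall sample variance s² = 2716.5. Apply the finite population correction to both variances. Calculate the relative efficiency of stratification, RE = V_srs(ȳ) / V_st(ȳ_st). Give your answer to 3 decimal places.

V̂(ȳ_st) = Σ W_h² (1 − n_h/N_h) s_h²/n_h, with W_h = N_h/N and N = 2000:
  stratum North: (325/2000)²·(1 − 26/325)·30.16²/26 = 0.849931
  stratum South: (400/2000)²·(1 − 14/400)·68.07²/14 = 12.7753
  stratum East: (200/2000)²·(1 − 48/200)·49.67²/48 = 0.390626
  stratum West: (1075/2000)²·(1 − 63/1075)·27.93²/63 = 3.36768
V_st = 17.3835
V_srs = (1 − 151/2000)·2716.5/151 = 16.6318
Relative efficiency = V_srs / V_st = 16.6318/17.3835 = 0.9568

RE ≈ 0.957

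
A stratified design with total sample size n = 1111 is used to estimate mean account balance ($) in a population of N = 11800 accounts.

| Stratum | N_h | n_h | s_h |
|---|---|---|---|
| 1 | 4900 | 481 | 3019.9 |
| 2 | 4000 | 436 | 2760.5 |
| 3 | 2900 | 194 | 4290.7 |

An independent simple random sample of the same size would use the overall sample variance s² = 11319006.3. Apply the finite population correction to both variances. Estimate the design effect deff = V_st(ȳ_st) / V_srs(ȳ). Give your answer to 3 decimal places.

V̂(ȳ_st) = Σ W_h² (1 − n_h/N_h) s_h²/n_h, with W_h = N_h/N and N = 11800:
  stratum 1: (4900/11800)²·(1 − 481/4900)·3019.9²/481 = 2948.47
  stratum 2: (4000/11800)²·(1 − 436/4000)·2760.5²/436 = 1789.46
  stratum 3: (2900/11800)²·(1 − 194/2900)·4290.7²/194 = 5348.31
V_st = 10086.2
V_srs = (1 − 1111/11800)·11319006.3/1111 = 9228.89
deff = V_st / V_srs = 10086.2/9228.89 = 1.0929

deff ≈ 1.093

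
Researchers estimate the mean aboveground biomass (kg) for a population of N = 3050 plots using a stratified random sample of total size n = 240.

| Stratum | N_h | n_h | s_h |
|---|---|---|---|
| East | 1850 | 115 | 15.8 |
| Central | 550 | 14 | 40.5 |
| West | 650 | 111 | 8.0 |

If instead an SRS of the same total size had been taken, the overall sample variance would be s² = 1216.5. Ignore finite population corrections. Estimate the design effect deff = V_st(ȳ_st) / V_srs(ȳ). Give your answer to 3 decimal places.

V̂(ȳ_st) = Σ W_h² s_h²/n_h, with W_h = N_h/N and N = 3050:
  stratum East: (1850/3050)²·15.8²/115 = 0.798657
  stratum Central: (550/3050)²·40.5²/14 = 3.80985
  stratum West: (650/3050)²·8.0²/111 = 0.0261869
V_st = 4.63469
V_srs = s²/n = 1216.5/240 = 5.06875
deff = V_st / V_srs = 4.63469/5.06875 = 0.9144

deff ≈ 0.914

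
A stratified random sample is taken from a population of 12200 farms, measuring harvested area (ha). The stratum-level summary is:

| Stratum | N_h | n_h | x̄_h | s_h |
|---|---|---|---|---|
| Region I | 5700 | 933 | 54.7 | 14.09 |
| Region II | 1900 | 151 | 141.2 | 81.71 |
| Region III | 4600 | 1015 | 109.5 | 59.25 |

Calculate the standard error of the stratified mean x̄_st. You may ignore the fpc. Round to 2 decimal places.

V̂(x̄_st) = Σ W_h² s_h²/n_h, with W_h = N_h/N and N = 12200:
  stratum Region I: (5700/12200)²·14.09²/933 = 0.0464484
  stratum Region II: (1900/12200)²·81.71²/151 = 1.07241
  stratum Region III: (4600/12200)²·59.25²/1015 = 0.491707
V̂(x̄_st) = 1.61057
SE(x̄_st) = √1.61057 = 1.26908

SE(x̄_st) ≈ 1.27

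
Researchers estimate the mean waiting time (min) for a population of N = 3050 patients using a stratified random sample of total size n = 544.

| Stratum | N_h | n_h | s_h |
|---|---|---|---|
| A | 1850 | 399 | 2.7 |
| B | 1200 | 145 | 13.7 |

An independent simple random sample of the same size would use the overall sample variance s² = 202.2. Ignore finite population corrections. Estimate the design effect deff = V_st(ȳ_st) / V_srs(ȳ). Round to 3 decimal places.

V̂(ȳ_st) = Σ W_h² s_h²/n_h, with W_h = N_h/N and N = 3050:
  stratum A: (1850/3050)²·2.7²/399 = 0.006722
  stratum B: (1200/3050)²·13.7²/145 = 0.200371
V_st = 0.207093
V_srs = s²/n = 202.2/544 = 0.371691
deff = V_st / V_srs = 0.207093/0.371691 = 0.5572

deff ≈ 0.557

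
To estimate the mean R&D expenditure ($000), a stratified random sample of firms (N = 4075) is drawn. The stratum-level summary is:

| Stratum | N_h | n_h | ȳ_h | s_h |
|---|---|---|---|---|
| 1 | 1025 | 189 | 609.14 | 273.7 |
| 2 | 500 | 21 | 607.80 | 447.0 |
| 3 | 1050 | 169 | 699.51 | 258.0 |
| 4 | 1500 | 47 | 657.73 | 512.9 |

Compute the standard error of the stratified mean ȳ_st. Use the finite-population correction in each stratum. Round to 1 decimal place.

SE(ȳ_st) ≈ 30.2

V̂(ȳ_st) = Σ W_h² (1 − n_h/N_h) s_h²/n_h, with W_h = N_h/N and N = 4075:
  stratum 1: (1025/4075)²·(1 − 189/1025)·273.7²/189 = 20.4533
  stratum 2: (500/4075)²·(1 − 21/500)·447.0²/21 = 137.229
  stratum 3: (1050/4075)²·(1 − 169/1050)·258.0²/169 = 21.9413
  stratum 4: (1500/4075)²·(1 − 47/1500)·512.9²/47 = 734.631
V̂(ȳ_st) = 914.255
SE(ȳ_st) = √914.255 = 30.2366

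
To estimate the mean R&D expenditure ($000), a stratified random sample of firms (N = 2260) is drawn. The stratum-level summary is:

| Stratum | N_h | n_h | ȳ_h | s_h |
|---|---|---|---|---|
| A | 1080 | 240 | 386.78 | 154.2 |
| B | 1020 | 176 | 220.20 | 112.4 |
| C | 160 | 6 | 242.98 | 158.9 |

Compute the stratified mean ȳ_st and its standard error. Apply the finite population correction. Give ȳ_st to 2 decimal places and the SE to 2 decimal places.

ȳ_st = Σ W_h ȳ_h = (1080·386.78 + 1020·220.20 + 160·242.98)/2260 = 301.41735
V̂(ȳ_st) = Σ W_h² (1 − n_h/N_h) s_h²/n_h, with W_h = N_h/N and N = 2260:
  stratum A: (1080/2260)²·(1 − 240/1080)·154.2²/240 = 17.5972
  stratum B: (1020/2260)²·(1 − 176/1020)·112.4²/176 = 12.0989
  stratum C: (160/2260)²·(1 − 6/160)·158.9²/6 = 20.3011
V̂(ȳ_st) = 49.9972
SE(ȳ_st) = √49.9972 = 7.07087

ȳ_st ≈ 301.42, SE ≈ 7.07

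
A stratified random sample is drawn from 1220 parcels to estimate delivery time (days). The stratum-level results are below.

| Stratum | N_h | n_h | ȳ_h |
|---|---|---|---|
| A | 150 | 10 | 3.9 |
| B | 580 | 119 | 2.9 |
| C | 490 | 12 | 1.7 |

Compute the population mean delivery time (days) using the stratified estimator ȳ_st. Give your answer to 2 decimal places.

ȳ_st ≈ 2.54

N = Σ N_h = 1220. Stratum weights W_h = N_h/N.
ȳ_st = (150·3.9 + 580·2.9 + 490·1.7) / 1220 = 2.5410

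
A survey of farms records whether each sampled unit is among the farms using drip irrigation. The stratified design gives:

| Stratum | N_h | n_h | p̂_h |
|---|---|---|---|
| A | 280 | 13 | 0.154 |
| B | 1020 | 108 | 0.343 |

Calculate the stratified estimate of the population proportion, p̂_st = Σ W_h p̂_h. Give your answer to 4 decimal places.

N = 1300; stratum weights W_h = N_h/N.
p̂_st = Σ W_h p̂_h = (280·0.154 + 1020·0.343)/1300 = 0.30229

p̂_st ≈ 0.3023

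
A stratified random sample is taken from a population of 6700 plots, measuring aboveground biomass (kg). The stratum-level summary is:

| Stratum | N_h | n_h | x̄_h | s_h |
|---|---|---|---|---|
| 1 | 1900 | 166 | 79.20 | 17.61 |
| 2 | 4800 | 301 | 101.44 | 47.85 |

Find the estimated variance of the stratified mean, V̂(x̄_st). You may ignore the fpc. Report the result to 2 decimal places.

V̂(x̄_st) = Σ W_h² s_h²/n_h, with W_h = N_h/N and N = 6700:
  stratum 1: (1900/6700)²·17.61²/166 = 0.150234
  stratum 2: (4800/6700)²·47.85²/301 = 3.90418
V̂(x̄_st) = 4.05442

V̂(x̄_st) ≈ 4.05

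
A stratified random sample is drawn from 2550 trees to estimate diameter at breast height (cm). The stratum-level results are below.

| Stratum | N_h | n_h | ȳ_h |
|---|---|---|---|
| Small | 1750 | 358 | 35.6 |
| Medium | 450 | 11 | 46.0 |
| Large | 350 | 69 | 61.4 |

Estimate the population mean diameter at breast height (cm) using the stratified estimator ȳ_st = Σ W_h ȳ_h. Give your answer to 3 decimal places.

ȳ_st ≈ 40.976

N = Σ N_h = 2550. Stratum weights W_h = N_h/N.
ȳ_st = (1750·35.6 + 450·46.0 + 350·61.4) / 2550 = 40.97647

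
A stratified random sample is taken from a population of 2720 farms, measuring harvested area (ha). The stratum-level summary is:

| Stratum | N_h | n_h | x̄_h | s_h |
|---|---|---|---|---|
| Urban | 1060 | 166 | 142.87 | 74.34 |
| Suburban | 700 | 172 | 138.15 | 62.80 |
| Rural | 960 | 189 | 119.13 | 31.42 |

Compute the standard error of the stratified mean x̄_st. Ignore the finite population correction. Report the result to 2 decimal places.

SE(x̄_st) ≈ 2.69

V̂(x̄_st) = Σ W_h² s_h²/n_h, with W_h = N_h/N and N = 2720:
  stratum Urban: (1060/2720)²·74.34²/166 = 5.05605
  stratum Suburban: (700/2720)²·62.80²/172 = 1.51862
  stratum Rural: (960/2720)²·31.42²/189 = 0.650662
V̂(x̄_st) = 7.22533
SE(x̄_st) = √7.22533 = 2.688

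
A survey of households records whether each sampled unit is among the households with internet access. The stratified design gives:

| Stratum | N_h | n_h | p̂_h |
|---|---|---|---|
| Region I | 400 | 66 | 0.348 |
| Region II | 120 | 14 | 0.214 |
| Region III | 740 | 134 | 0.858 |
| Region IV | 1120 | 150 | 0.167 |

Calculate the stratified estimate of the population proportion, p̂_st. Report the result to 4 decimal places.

p̂_st ≈ 0.4146

N = 2380; stratum weights W_h = N_h/N.
p̂_st = Σ W_h p̂_h = (400·0.348 + 120·0.214 + 740·0.858 + 1120·0.167)/2380 = 0.41464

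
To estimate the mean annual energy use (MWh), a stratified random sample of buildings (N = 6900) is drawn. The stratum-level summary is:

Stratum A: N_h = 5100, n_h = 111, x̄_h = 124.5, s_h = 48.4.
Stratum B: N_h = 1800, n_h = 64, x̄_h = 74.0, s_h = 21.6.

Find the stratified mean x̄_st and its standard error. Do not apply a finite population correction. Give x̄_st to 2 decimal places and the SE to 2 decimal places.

x̄_st = Σ W_h x̄_h = (5100·124.5 + 1800·74.0)/6900 = 111.32609
V̂(x̄_st) = Σ W_h² s_h²/n_h, with W_h = N_h/N and N = 6900:
  stratum A: (5100/6900)²·48.4²/111 = 11.5295
  stratum B: (1800/6900)²·21.6²/64 = 0.496106
V̂(x̄_st) = 12.0256
SE(x̄_st) = √12.0256 = 3.46779

x̄_st ≈ 111.33, SE ≈ 3.47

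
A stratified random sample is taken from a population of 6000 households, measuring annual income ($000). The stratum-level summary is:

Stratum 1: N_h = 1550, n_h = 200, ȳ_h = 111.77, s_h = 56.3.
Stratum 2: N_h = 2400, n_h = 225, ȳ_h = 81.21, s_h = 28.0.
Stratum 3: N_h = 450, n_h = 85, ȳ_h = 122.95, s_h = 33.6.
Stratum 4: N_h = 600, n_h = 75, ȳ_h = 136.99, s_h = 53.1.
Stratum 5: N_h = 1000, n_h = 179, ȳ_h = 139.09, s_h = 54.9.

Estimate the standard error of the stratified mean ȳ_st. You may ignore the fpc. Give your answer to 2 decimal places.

SE(ȳ_st) ≈ 1.59

V̂(ȳ_st) = Σ W_h² s_h²/n_h, with W_h = N_h/N and N = 6000:
  stratum 1: (1550/6000)²·56.3²/200 = 1.05766
  stratum 2: (2400/6000)²·28.0²/225 = 0.557511
  stratum 3: (450/6000)²·33.6²/85 = 0.0747106
  stratum 4: (600/6000)²·53.1²/75 = 0.375948
  stratum 5: (1000/6000)²·54.9²/179 = 0.467723
V̂(ȳ_st) = 2.53356
SE(ȳ_st) = √2.53356 = 1.59172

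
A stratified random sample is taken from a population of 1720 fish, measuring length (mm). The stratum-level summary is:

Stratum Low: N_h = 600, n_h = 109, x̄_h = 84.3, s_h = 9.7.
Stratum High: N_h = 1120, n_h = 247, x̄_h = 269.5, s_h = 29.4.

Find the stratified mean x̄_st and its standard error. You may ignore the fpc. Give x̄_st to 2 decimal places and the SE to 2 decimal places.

x̄_st ≈ 204.90, SE ≈ 1.26

x̄_st = Σ W_h x̄_h = (600·84.3 + 1120·269.5)/1720 = 204.89535
V̂(x̄_st) = Σ W_h² s_h²/n_h, with W_h = N_h/N and N = 1720:
  stratum Low: (600/1720)²·9.7²/109 = 0.105042
  stratum High: (1120/1720)²·29.4²/247 = 1.48381
V̂(x̄_st) = 1.58885
SE(x̄_st) = √1.58885 = 1.26049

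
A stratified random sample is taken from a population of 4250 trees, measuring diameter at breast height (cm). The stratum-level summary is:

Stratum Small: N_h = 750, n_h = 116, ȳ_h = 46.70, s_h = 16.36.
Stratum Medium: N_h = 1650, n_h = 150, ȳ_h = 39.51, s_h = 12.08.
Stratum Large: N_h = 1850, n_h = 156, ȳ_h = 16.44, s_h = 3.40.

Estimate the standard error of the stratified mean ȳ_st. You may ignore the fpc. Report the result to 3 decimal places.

V̂(ȳ_st) = Σ W_h² s_h²/n_h, with W_h = N_h/N and N = 4250:
  stratum Small: (750/4250)²·16.36²/116 = 0.0718544
  stratum Medium: (1650/4250)²·12.08²/150 = 0.146633
  stratum Large: (1850/4250)²·3.40²/156 = 0.014041
V̂(ȳ_st) = 0.232529
SE(ȳ_st) = √0.232529 = 0.482212

SE(ȳ_st) ≈ 0.482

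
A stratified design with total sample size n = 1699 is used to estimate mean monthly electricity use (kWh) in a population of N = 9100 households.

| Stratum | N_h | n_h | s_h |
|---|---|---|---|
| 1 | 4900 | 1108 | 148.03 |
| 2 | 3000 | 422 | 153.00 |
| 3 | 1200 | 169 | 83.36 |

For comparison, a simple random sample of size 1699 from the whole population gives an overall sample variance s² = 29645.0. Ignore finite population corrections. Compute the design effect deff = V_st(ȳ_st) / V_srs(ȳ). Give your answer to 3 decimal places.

V̂(ȳ_st) = Σ W_h² s_h²/n_h, with W_h = N_h/N and N = 9100:
  stratum 1: (4900/9100)²·148.03²/1108 = 5.73415
  stratum 2: (3000/9100)²·153.00²/422 = 6.02879
  stratum 3: (1200/9100)²·83.36²/169 = 0.715004
V_st = 12.4779
V_srs = s²/n = 29645.0/1699 = 17.4485
deff = V_st / V_srs = 12.4779/17.4485 = 0.7151

deff ≈ 0.715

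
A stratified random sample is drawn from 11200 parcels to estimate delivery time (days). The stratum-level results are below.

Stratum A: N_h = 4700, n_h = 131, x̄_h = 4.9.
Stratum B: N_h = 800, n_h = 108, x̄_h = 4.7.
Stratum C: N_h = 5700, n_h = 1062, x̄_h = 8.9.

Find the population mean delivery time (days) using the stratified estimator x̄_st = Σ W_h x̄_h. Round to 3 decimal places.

x̄_st ≈ 6.921

N = Σ N_h = 11200. Stratum weights W_h = N_h/N.
x̄_st = (4700·4.9 + 800·4.7 + 5700·8.9) / 11200 = 6.92143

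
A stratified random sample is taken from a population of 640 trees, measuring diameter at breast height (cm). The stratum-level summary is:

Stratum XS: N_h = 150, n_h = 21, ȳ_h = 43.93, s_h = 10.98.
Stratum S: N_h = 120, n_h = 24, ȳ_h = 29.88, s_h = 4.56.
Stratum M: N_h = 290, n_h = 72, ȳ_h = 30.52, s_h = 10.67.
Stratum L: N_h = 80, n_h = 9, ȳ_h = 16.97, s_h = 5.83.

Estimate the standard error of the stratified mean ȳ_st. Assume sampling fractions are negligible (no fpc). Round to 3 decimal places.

SE(ȳ_st) ≈ 0.854

V̂(ȳ_st) = Σ W_h² s_h²/n_h, with W_h = N_h/N and N = 640:
  stratum XS: (150/640)²·10.98²/21 = 0.315361
  stratum S: (120/640)²·4.56²/24 = 0.0304594
  stratum M: (290/640)²·10.67²/72 = 0.324663
  stratum L: (80/640)²·5.83²/9 = 0.0590085
V̂(ȳ_st) = 0.729492
SE(ȳ_st) = √0.729492 = 0.854103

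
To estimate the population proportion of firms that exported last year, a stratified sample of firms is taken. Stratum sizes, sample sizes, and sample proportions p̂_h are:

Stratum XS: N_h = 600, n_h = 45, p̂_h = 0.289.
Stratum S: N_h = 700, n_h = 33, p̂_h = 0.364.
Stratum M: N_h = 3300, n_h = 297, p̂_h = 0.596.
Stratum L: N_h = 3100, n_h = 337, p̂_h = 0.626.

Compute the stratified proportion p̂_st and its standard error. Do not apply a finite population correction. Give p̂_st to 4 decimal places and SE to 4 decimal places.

p̂_st ≈ 0.5631, SE ≈ 0.0187

N = 7700; stratum weights W_h = N_h/N.
p̂_st = Σ W_h p̂_h = (600·0.289 + 700·0.364 + 3300·0.596 + 3100·0.626)/7700 = 0.56306
V̂(p̂_st) = Σ W_h² p̂_h(1−p̂_h)/(n_h−1):
  stratum XS: (600/7700)²·0.289·0.711/44 = 2.83554e-05
  stratum S: (700/7700)²·0.364·0.636/32 = 5.97893e-05
  stratum M: (3300/7700)²·0.596·0.404/296 = 0.000149411
  stratum L: (3100/7700)²·0.626·0.374/336 = 0.00011294
V̂(p̂_st) = 0.000350496; SE = √V̂ = 0.0187215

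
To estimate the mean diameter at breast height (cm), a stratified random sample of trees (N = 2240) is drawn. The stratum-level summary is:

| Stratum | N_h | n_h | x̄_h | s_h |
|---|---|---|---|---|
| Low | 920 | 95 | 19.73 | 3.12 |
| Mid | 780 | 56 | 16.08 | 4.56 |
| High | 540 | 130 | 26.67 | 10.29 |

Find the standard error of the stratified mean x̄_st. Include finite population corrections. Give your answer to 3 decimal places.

SE(x̄_st) ≈ 0.305

V̂(x̄_st) = Σ W_h² (1 − n_h/N_h) s_h²/n_h, with W_h = N_h/N and N = 2240:
  stratum Low: (920/2240)²·(1 − 95/920)·3.12²/95 = 0.0155
  stratum Mid: (780/2240)²·(1 − 56/780)·4.56²/56 = 0.0417906
  stratum High: (540/2240)²·(1 − 130/540)·10.29²/130 = 0.0359392
V̂(x̄_st) = 0.0932299
SE(x̄_st) = √0.0932299 = 0.305336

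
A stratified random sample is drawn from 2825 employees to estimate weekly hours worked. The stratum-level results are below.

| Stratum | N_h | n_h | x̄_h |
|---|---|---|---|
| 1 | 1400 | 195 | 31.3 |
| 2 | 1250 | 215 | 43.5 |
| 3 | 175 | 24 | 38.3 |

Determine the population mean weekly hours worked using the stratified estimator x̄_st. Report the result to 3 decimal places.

N = Σ N_h = 2825. Stratum weights W_h = N_h/N.
x̄_st = (1400·31.3 + 1250·43.5 + 175·38.3) / 2825 = 37.13186

x̄_st ≈ 37.132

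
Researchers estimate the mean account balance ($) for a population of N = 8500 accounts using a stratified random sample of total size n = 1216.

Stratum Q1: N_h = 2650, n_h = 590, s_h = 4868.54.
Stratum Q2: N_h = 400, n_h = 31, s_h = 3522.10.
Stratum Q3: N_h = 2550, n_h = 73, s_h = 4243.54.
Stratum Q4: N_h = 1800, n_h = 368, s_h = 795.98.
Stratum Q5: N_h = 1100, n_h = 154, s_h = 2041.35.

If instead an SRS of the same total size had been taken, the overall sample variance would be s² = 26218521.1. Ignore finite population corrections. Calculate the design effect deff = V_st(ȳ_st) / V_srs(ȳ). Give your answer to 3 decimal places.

deff ≈ 1.276

V̂(ȳ_st) = Σ W_h² s_h²/n_h, with W_h = N_h/N and N = 8500:
  stratum Q1: (2650/8500)²·4868.54²/590 = 3904.81
  stratum Q2: (400/8500)²·3522.10²/31 = 886.184
  stratum Q3: (2550/8500)²·4243.54²/73 = 22201.2
  stratum Q4: (1800/8500)²·795.98²/368 = 77.2082
  stratum Q5: (1100/8500)²·2041.35²/154 = 453.171
V_st = 27522.6
V_srs = s²/n = 26218521.1/1216 = 21561.3
deff = V_st / V_srs = 27522.6/21561.3 = 1.2765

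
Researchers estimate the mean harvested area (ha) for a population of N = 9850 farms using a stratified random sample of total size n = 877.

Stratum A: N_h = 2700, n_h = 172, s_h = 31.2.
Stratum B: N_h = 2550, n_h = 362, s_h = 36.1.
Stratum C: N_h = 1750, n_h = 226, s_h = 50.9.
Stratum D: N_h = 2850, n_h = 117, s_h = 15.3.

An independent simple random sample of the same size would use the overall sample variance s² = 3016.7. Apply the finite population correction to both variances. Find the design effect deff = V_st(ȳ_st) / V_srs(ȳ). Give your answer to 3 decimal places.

deff ≈ 0.345

V̂(ȳ_st) = Σ W_h² (1 − n_h/N_h) s_h²/n_h, with W_h = N_h/N and N = 9850:
  stratum A: (2700/9850)²·(1 − 172/2700)·31.2²/172 = 0.398152
  stratum B: (2550/9850)²·(1 − 362/2550)·36.1²/362 = 0.207024
  stratum C: (1750/9850)²·(1 − 226/1750)·50.9²/226 = 0.315121
  stratum D: (2850/9850)²·(1 − 117/2850)·15.3²/117 = 0.160623
V_st = 1.08092
V_srs = (1 − 877/9850)·3016.7/877 = 3.13353
deff = V_st / V_srs = 1.08092/3.13353 = 0.3450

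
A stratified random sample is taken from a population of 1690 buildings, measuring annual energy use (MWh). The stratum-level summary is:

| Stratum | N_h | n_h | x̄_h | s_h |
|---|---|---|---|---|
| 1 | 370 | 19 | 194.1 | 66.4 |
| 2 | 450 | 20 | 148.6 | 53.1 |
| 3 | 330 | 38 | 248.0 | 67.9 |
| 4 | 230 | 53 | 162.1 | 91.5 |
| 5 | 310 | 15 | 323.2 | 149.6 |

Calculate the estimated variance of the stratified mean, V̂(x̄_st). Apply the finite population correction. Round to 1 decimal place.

V̂(x̄_st) ≈ 74.2

V̂(x̄_st) = Σ W_h² (1 − n_h/N_h) s_h²/n_h, with W_h = N_h/N and N = 1690:
  stratum 1: (370/1690)²·(1 − 19/370)·66.4²/19 = 10.5516
  stratum 2: (450/1690)²·(1 − 20/450)·53.1²/20 = 9.55139
  stratum 3: (330/1690)²·(1 − 38/330)·67.9²/38 = 4.09335
  stratum 4: (230/1690)²·(1 − 53/230)·91.5²/53 = 2.25161
  stratum 5: (310/1690)²·(1 − 15/310)·149.6²/15 = 47.773
V̂(x̄_st) = 74.2209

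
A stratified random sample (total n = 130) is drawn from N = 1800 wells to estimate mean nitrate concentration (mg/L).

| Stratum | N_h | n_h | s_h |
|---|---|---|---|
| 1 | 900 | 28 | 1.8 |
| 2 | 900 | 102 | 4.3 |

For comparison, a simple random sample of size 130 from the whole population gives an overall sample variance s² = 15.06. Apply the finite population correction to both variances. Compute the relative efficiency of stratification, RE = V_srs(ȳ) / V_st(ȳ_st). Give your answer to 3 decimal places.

RE ≈ 1.576

V̂(ȳ_st) = Σ W_h² (1 − n_h/N_h) s_h²/n_h, with W_h = N_h/N and N = 1800:
  stratum 1: (900/1800)²·(1 − 28/900)·1.8²/28 = 0.0280286
  stratum 2: (900/1800)²·(1 − 102/900)·4.3²/102 = 0.0401825
V_st = 0.0682111
V_srs = (1 − 130/1800)·15.06/130 = 0.107479
Relative efficiency = V_srs / V_st = 0.107479/0.0682111 = 1.5757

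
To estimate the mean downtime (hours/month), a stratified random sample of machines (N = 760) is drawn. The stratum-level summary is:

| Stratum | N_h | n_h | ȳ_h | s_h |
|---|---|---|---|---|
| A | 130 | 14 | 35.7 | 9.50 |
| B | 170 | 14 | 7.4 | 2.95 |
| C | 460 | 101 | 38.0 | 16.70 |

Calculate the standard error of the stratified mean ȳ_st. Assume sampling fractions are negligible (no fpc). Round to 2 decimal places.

SE(ȳ_st) ≈ 1.11

V̂(ȳ_st) = Σ W_h² s_h²/n_h, with W_h = N_h/N and N = 760:
  stratum A: (130/760)²·9.50²/14 = 0.188616
  stratum B: (170/760)²·2.95²/14 = 0.0311019
  stratum C: (460/760)²·16.70²/101 = 1.01158
V̂(ȳ_st) = 1.2313
SE(ȳ_st) = √1.2313 = 1.10964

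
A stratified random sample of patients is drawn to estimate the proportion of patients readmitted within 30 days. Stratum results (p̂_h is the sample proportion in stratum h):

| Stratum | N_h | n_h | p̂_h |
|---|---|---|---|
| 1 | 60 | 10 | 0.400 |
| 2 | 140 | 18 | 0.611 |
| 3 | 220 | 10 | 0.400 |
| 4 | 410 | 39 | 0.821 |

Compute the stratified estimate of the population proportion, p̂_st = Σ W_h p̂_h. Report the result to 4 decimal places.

p̂_st ≈ 0.6436

N = 830; stratum weights W_h = N_h/N.
p̂_st = Σ W_h p̂_h = (60·0.400 + 140·0.611 + 220·0.400 + 410·0.821)/830 = 0.64355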